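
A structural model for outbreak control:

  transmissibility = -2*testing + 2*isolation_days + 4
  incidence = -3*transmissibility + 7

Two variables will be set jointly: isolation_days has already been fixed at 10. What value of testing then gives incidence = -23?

With isolation_days held at 10:
Substituting into the transmissibility equation gives transmissibility = -2*testing + 24.
Substituting into the incidence equation gives incidence = 6*testing - 65.
Solve 6*testing - 65 = -23: testing = (-23 + 65) / 6 = 7.

testing = 7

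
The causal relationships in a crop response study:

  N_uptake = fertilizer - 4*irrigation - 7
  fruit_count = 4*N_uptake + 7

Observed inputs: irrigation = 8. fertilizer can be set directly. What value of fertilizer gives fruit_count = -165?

Substituting into the N_uptake equation gives N_uptake = fertilizer - 39.
Substituting into the fruit_count equation gives fruit_count = 4*fertilizer - 149.
Solve 4*fertilizer - 149 = -165: fertilizer = (-165 + 149) / 4 = -4.

fertilizer = -4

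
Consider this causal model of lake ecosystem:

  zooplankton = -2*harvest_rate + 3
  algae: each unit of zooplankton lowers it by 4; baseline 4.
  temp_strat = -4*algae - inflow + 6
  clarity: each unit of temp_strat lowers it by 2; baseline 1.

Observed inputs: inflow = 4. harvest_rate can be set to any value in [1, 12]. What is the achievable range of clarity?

Substituting into the algae equation gives algae = 8*harvest_rate - 8.
Substituting into the temp_strat equation gives temp_strat = -32*harvest_rate + 34.
Substituting into the clarity equation gives clarity = 64*harvest_rate - 67.
Linear in harvest_rate, so extremes are at the endpoints: harvest_rate = 1 gives clarity = -3; harvest_rate = 12 gives clarity = 701.

-3 to 701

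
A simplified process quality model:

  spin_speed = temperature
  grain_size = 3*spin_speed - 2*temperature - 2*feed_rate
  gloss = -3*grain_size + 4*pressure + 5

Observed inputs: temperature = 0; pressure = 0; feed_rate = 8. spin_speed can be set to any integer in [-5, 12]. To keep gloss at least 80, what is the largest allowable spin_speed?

spin_speed = -3

Intervening on spin_speed fixes its value directly, overriding its dependence on temperature.
Substituting into the grain_size equation gives grain_size = 3*spin_speed - 16.
Substituting into the gloss equation gives gloss = -9*spin_speed + 53.
Require -9*spin_speed + 53 ≥ 80, so spin_speed ≤ -3.
The largest integer in [-5, 12] satisfying this is -3.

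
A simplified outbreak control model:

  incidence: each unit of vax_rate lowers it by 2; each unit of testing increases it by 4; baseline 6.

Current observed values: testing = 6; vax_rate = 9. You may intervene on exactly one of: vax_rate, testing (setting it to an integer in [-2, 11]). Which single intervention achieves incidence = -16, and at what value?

set testing = -1

Intervening on vax_rate: incidence = -2*vax_rate + 30. Reaching -16 requires vax_rate = 23, outside [-2, 11].
Intervening on testing: with other inputs at their observed values, incidence = 4*testing - 12. Solving for -16 gives testing = -1, within [-2, 11].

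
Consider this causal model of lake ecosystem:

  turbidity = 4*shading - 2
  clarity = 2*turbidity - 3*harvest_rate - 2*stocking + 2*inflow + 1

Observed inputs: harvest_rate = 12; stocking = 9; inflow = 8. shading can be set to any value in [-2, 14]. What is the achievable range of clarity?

-57 to 71

Substituting into the clarity equation gives clarity = 8*shading - 41.
Linear in shading, so extremes are at the endpoints: shading = -2 gives clarity = -57; shading = 14 gives clarity = 71.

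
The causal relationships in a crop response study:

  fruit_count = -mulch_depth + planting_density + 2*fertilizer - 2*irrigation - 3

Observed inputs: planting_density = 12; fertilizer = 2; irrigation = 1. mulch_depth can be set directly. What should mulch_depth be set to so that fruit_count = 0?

Substituting into the fruit_count equation gives fruit_count = -mulch_depth + 11.
Solve -mulch_depth + 11 = 0: mulch_depth = (0 - 11) / -1 = 11.

mulch_depth = 11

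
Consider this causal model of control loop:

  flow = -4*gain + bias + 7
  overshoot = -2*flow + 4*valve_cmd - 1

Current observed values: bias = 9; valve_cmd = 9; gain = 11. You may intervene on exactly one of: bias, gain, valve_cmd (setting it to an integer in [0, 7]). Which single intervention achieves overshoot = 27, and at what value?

Intervening on bias: overshoot = -2*bias + 109. Reaching 27 requires bias = 41, outside [0, 7].
Intervening on gain: with other inputs at their observed values, overshoot = 8*gain + 3. Solving for 27 gives gain = 3, within [0, 7].
Intervening on valve_cmd: overshoot = 4*valve_cmd + 55. Reaching 27 requires valve_cmd = -7, outside [0, 7].

set gain = 3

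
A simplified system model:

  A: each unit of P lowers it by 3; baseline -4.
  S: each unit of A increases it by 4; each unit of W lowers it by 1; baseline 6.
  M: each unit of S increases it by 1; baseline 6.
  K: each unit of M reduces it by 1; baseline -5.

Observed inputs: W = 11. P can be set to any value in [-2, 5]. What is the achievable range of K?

-14 to 70

Substituting into the S equation gives S = -12*P - 21.
M becomes -12*P - 15.
So K = 12*P + 10.
Linear in P, so extremes are at the endpoints: P = -2 gives K = -14; P = 5 gives K = 70.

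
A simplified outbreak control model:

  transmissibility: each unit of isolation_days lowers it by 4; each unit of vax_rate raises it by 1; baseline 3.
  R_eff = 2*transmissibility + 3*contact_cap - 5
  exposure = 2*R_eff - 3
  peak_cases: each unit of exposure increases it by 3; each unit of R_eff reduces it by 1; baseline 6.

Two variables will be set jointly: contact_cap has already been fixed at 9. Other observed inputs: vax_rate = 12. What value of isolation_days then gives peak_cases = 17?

With contact_cap held at 9:
Substituting into the transmissibility equation gives transmissibility = -4*isolation_days + 15.
Substituting into the R_eff equation gives R_eff = -8*isolation_days + 52.
So exposure = -16*isolation_days + 101.
Substituting into the peak_cases equation gives peak_cases = -40*isolation_days + 257.
Solve -40*isolation_days + 257 = 17: isolation_days = (17 - 257) / -40 = 6.

isolation_days = 6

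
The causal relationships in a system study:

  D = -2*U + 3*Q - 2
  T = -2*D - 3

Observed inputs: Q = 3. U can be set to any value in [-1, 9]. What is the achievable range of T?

-21 to 19

Substituting into the D equation gives D = -2*U + 7.
This gives T = 4*U - 17.
Linear in U, so extremes are at the endpoints: U = -1 gives T = -21; U = 9 gives T = 19.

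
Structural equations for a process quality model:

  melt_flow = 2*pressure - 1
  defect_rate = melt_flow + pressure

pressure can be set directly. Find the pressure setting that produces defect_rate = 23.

Substituting into the defect_rate equation gives defect_rate = 3*pressure - 1.
Solve 3*pressure - 1 = 23: pressure = (23 + 1) / 3 = 8.

pressure = 8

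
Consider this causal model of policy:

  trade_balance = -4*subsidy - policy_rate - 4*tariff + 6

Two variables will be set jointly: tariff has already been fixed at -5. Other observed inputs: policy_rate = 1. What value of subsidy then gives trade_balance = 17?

subsidy = 2

With tariff held at -5:
Substituting into the trade_balance equation gives trade_balance = -4*subsidy + 25.
Solve -4*subsidy + 25 = 17: subsidy = (17 - 25) / -4 = 2.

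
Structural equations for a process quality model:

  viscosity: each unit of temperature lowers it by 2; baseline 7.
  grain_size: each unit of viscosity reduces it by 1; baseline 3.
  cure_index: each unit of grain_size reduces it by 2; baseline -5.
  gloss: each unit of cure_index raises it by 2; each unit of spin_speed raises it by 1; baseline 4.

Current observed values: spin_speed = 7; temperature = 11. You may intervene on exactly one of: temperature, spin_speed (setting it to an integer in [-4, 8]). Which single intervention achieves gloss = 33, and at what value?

set temperature = -2

Intervening on temperature: with other inputs at their observed values, gloss = -8*temperature + 17. Solving for 33 gives temperature = -2, within [-4, 8].
Intervening on spin_speed: gloss = spin_speed - 78. Reaching 33 requires spin_speed = 111, outside [-4, 8].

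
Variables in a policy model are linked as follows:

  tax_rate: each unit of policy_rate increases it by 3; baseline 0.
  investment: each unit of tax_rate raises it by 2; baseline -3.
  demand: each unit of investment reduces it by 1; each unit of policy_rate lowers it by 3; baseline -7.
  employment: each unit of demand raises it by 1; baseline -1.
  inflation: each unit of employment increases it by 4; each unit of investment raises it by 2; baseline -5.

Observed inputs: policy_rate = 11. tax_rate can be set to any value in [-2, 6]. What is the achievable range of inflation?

Intervening on tax_rate fixes its value directly, overriding its dependence on policy_rate.
Substituting into the demand equation gives demand = -2*tax_rate - 37.
Substituting into the employment equation gives employment = -2*tax_rate - 38.
Substituting into the inflation equation gives inflation = -4*tax_rate - 163.
Linear in tax_rate, so extremes are at the endpoints: tax_rate = -2 gives inflation = -155; tax_rate = 6 gives inflation = -187.

-187 to -155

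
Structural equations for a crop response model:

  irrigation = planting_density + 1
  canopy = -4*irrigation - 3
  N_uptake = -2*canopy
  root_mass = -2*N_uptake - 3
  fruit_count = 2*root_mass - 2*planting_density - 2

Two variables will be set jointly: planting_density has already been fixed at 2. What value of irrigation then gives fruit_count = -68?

irrigation = 1

With planting_density held at 2:
Intervening on irrigation fixes its value directly, overriding its dependence on planting_density.
Substituting into the N_uptake equation gives N_uptake = 8*irrigation + 6.
So root_mass = -16*irrigation - 15.
Substituting into the fruit_count equation gives fruit_count = -32*irrigation - 36.
Solve -32*irrigation - 36 = -68: irrigation = (-68 + 36) / -32 = 1.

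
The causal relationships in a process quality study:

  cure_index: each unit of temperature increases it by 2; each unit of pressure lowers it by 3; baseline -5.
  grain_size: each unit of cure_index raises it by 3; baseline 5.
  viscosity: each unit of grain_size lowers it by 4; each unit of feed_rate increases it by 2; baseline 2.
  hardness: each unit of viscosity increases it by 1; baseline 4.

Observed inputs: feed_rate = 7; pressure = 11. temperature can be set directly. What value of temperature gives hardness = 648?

temperature = -8

Substituting into the cure_index equation gives cure_index = 2*temperature - 38.
Substituting into the grain_size equation gives grain_size = 6*temperature - 109.
This gives viscosity = -24*temperature + 452.
Substituting into the hardness equation gives hardness = -24*temperature + 456.
Solve -24*temperature + 456 = 648: temperature = (648 - 456) / -24 = -8.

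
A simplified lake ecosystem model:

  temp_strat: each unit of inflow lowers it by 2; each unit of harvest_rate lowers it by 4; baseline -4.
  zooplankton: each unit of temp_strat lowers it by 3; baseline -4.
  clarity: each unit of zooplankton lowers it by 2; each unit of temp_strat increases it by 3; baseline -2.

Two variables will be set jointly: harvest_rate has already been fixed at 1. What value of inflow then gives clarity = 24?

inflow = -5

With harvest_rate held at 1:
Substituting into the temp_strat equation gives temp_strat = -2*inflow - 8.
So zooplankton = 6*inflow + 20.
This gives clarity = -18*inflow - 66.
Solve -18*inflow - 66 = 24: inflow = (24 + 66) / -18 = -5.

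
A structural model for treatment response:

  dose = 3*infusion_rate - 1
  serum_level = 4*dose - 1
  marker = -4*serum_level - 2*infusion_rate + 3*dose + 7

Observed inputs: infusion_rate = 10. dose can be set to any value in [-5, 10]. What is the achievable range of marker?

-139 to 56

Intervening on dose fixes its value directly, overriding its dependence on infusion_rate.
Substituting into the marker equation gives marker = -13*dose - 9.
Linear in dose, so extremes are at the endpoints: dose = -5 gives marker = 56; dose = 10 gives marker = -139.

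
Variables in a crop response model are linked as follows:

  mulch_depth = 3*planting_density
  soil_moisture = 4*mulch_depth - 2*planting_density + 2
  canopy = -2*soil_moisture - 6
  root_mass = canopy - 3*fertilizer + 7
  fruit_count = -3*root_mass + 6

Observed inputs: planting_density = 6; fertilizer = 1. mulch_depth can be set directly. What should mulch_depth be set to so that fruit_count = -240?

mulch_depth = -8

Intervening on mulch_depth fixes its value directly, overriding its dependence on planting_density.
Substituting into the soil_moisture equation gives soil_moisture = 4*mulch_depth - 10.
Substituting into the canopy equation gives canopy = -8*mulch_depth + 14.
So root_mass = -8*mulch_depth + 18.
Substituting into the fruit_count equation gives fruit_count = 24*mulch_depth - 48.
Solve 24*mulch_depth - 48 = -240: mulch_depth = (-240 + 48) / 24 = -8.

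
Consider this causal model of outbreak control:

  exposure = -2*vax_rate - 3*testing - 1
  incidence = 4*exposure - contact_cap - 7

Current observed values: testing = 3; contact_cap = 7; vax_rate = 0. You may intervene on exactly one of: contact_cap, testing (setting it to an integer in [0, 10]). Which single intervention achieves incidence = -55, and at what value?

set contact_cap = 8

Intervening on contact_cap: with other inputs at their observed values, incidence = -contact_cap - 47. Solving for -55 gives contact_cap = 8, within [0, 10].
Intervening on testing: incidence = -12*testing - 18. Reaching -55 requires testing = 37/12, not an integer.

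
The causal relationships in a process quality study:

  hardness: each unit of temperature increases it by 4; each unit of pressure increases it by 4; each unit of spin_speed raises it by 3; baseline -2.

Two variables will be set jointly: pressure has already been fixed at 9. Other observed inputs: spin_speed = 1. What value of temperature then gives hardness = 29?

temperature = -2

With pressure held at 9:
Substituting into the hardness equation gives hardness = 4*temperature + 37.
Solve 4*temperature + 37 = 29: temperature = (29 - 37) / 4 = -2.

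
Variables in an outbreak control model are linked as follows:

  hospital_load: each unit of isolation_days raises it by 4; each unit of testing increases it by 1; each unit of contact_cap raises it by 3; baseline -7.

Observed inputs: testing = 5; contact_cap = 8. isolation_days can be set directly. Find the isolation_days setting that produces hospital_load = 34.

Substituting into the hospital_load equation gives hospital_load = 4*isolation_days + 22.
Solve 4*isolation_days + 22 = 34: isolation_days = (34 - 22) / 4 = 3.

isolation_days = 3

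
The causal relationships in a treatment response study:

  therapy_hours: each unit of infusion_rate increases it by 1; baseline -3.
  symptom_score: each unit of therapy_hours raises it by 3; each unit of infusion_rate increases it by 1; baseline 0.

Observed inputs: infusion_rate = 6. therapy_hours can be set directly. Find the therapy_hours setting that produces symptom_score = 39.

Intervening on therapy_hours fixes its value directly, overriding its dependence on infusion_rate.
Substituting into the symptom_score equation gives symptom_score = 3*therapy_hours + 6.
Solve 3*therapy_hours + 6 = 39: therapy_hours = (39 - 6) / 3 = 11.

therapy_hours = 11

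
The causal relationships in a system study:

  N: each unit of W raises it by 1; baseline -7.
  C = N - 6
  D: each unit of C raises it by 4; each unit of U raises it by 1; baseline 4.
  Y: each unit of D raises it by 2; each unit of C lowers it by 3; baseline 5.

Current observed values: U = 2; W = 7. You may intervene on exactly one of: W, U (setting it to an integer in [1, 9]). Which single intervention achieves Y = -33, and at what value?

Intervening on W: with other inputs at their observed values, Y = 5*W - 48. Solving for -33 gives W = 3, within [1, 9].
Intervening on U: Y = 2*U - 17. Reaching -33 requires U = -8, outside [1, 9].

set W = 3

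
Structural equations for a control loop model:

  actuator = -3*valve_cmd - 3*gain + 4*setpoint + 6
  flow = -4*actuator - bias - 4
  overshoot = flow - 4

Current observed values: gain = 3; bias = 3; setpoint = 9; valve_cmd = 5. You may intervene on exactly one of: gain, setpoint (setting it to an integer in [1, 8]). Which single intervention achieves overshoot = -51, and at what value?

set setpoint = 7

Intervening on gain: overshoot = 12*gain - 119. Reaching -51 requires gain = 17/3, not an integer.
Intervening on setpoint: with other inputs at their observed values, overshoot = -16*setpoint + 61. Solving for -51 gives setpoint = 7, within [1, 8].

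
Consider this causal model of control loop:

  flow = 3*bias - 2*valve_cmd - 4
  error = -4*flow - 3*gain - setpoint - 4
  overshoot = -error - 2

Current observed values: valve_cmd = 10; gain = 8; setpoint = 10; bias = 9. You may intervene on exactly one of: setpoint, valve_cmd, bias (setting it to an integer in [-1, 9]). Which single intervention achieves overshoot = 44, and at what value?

set setpoint = 6

Intervening on setpoint: with other inputs at their observed values, overshoot = setpoint + 38. Solving for 44 gives setpoint = 6, within [-1, 9].
Intervening on valve_cmd: overshoot = -8*valve_cmd + 128. Reaching 44 requires valve_cmd = 21/2, not an integer.
Intervening on bias: overshoot = 12*bias - 60. Reaching 44 requires bias = 26/3, not an integer.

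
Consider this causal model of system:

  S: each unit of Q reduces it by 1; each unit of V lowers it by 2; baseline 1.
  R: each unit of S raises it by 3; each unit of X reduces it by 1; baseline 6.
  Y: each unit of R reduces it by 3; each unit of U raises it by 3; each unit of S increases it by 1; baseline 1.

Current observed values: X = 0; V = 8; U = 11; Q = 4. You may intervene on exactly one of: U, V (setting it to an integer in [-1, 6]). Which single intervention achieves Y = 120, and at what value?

Intervening on U: Y = 3*U + 135. Reaching 120 requires U = -5, outside [-1, 6].
Intervening on V: with other inputs at their observed values, Y = 16*V + 40. Solving for 120 gives V = 5, within [-1, 6].

set V = 5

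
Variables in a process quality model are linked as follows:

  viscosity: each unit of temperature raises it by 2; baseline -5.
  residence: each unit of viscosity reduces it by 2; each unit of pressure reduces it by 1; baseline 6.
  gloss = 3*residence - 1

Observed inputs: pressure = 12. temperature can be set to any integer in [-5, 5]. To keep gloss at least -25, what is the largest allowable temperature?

temperature = 3

Substituting into the residence equation gives residence = -4*temperature + 4.
Substituting into the gloss equation gives gloss = -12*temperature + 11.
Require -12*temperature + 11 ≥ -25, so temperature ≤ 3.
The largest integer in [-5, 5] satisfying this is 3.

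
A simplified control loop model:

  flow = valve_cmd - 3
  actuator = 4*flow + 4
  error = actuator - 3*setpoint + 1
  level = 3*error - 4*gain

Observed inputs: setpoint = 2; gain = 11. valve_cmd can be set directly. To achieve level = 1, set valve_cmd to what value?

Substituting into the actuator equation gives actuator = 4*valve_cmd - 8.
Substituting into the error equation gives error = 4*valve_cmd - 13.
Substituting into the level equation gives level = 12*valve_cmd - 83.
Solve 12*valve_cmd - 83 = 1: valve_cmd = (1 + 83) / 12 = 7.

valve_cmd = 7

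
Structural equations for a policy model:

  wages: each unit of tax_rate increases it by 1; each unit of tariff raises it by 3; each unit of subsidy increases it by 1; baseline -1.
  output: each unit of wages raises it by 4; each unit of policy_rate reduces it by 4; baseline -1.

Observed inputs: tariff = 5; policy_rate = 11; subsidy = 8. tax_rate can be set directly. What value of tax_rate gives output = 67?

Substituting into the wages equation gives wages = tax_rate + 22.
Substituting into the output equation gives output = 4*tax_rate + 43.
Solve 4*tax_rate + 43 = 67: tax_rate = (67 - 43) / 4 = 6.

tax_rate = 6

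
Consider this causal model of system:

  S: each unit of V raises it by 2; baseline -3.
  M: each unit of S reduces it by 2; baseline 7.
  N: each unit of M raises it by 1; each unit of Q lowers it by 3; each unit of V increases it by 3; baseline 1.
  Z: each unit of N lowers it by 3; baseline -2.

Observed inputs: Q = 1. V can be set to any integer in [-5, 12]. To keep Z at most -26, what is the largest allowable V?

V = 3

Substituting into the M equation gives M = -4*V + 13.
So N = -V + 11.
Substituting into the Z equation gives Z = 3*V - 35.
Require 3*V - 35 ≤ -26, so V ≤ 3.
The largest integer in [-5, 12] satisfying this is 3.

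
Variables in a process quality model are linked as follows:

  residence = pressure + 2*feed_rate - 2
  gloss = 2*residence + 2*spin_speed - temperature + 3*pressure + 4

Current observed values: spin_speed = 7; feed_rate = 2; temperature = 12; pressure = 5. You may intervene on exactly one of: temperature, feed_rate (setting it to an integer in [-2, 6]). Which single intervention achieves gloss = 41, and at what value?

Intervening on temperature: with other inputs at their observed values, gloss = -temperature + 47. Solving for 41 gives temperature = 6, within [-2, 6].
Intervening on feed_rate: gloss = 4*feed_rate + 27. Reaching 41 requires feed_rate = 7/2, not an integer.

set temperature = 6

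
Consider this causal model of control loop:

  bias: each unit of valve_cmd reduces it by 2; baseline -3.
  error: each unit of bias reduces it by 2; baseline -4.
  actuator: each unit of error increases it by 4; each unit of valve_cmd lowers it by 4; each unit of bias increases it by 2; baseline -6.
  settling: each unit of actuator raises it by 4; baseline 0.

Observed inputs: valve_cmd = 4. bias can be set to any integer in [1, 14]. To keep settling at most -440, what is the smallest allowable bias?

bias = 12

Intervening on bias fixes its value directly, overriding its dependence on valve_cmd.
Substituting into the actuator equation gives actuator = -6*bias - 38.
This gives settling = -24*bias - 152.
Require -24*bias - 152 ≤ -440, so bias ≥ 12.
The smallest integer in [1, 14] satisfying this is 12.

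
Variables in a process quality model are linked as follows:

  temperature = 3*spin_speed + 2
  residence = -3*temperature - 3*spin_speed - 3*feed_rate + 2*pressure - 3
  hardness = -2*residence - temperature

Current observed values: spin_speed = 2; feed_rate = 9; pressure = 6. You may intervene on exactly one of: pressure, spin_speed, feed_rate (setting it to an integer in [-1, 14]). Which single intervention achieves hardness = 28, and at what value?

Intervening on pressure: hardness = -4*pressure + 112. Reaching 28 requires pressure = 21, outside [-1, 14].
Intervening on spin_speed: hardness = 21*spin_speed + 46. Reaching 28 requires spin_speed = -6/7, not an integer.
Intervening on feed_rate: with other inputs at their observed values, hardness = 6*feed_rate + 34. Solving for 28 gives feed_rate = -1, within [-1, 14].

set feed_rate = -1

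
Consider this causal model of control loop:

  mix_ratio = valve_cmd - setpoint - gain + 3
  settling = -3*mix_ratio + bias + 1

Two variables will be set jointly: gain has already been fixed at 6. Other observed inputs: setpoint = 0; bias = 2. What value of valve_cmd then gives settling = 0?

valve_cmd = 4

With gain held at 6:
Substituting into the mix_ratio equation gives mix_ratio = valve_cmd - 3.
So settling = -3*valve_cmd + 12.
Solve -3*valve_cmd + 12 = 0: valve_cmd = (0 - 12) / -3 = 4.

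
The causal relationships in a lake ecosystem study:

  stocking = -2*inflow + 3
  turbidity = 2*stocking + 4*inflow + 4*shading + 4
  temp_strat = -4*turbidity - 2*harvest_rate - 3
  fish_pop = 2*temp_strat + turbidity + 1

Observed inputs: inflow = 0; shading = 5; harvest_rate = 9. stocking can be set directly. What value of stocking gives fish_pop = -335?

Intervening on stocking fixes its value directly, overriding its dependence on inflow.
Substituting into the turbidity equation gives turbidity = 2*stocking + 24.
Substituting into the temp_strat equation gives temp_strat = -8*stocking - 117.
So fish_pop = -14*stocking - 209.
Solve -14*stocking - 209 = -335: stocking = (-335 + 209) / -14 = 9.

stocking = 9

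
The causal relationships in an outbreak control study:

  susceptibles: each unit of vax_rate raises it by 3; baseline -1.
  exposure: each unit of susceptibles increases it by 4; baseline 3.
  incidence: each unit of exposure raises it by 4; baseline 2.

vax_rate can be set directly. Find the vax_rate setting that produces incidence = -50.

vax_rate = -1

Substituting into the exposure equation gives exposure = 12*vax_rate - 1.
Substituting into the incidence equation gives incidence = 48*vax_rate - 2.
Solve 48*vax_rate - 2 = -50: vax_rate = (-50 + 2) / 48 = -1.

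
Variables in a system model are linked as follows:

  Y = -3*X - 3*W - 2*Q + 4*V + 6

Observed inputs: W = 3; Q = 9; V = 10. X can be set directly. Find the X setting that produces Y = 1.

Substituting into the Y equation gives Y = -3*X + 19.
Solve -3*X + 19 = 1: X = (1 - 19) / -3 = 6.

X = 6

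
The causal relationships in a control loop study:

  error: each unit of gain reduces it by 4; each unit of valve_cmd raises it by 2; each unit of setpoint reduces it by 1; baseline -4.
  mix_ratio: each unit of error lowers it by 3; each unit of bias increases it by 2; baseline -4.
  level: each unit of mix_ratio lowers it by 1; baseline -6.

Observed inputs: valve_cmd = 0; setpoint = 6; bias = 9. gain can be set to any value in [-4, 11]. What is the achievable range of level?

Substituting into the error equation gives error = -4*gain - 10.
mix_ratio becomes 12*gain + 44.
So level = -12*gain - 50.
Linear in gain, so extremes are at the endpoints: gain = -4 gives level = -2; gain = 11 gives level = -182.

-182 to -2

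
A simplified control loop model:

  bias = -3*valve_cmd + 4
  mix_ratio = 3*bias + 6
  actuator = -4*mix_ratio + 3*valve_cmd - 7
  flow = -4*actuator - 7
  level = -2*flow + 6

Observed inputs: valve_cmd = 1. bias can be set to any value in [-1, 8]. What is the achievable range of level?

Intervening on bias fixes its value directly, overriding its dependence on valve_cmd.
Substituting into the actuator equation gives actuator = -12*bias - 28.
This gives flow = 48*bias + 105.
Substituting into the level equation gives level = -96*bias - 204.
Linear in bias, so extremes are at the endpoints: bias = -1 gives level = -108; bias = 8 gives level = -972.

-972 to -108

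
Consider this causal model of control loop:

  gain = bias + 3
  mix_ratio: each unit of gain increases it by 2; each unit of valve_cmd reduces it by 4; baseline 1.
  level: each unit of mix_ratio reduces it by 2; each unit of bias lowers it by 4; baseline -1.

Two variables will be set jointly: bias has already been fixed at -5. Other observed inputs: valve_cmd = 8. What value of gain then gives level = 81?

gain = 0

With bias held at -5:
Intervening on gain fixes its value directly, overriding its dependence on bias.
Substituting into the mix_ratio equation gives mix_ratio = 2*gain - 31.
level becomes -4*gain + 81.
Solve -4*gain + 81 = 81: gain = (81 - 81) / -4 = 0.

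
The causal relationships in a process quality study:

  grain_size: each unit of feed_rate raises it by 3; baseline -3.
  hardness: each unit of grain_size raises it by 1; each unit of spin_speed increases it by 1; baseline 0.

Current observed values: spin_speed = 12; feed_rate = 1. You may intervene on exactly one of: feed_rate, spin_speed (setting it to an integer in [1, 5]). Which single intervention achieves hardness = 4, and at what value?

set spin_speed = 4

Intervening on feed_rate: hardness = 3*feed_rate + 9. Reaching 4 requires feed_rate = -5/3, not an integer.
Intervening on spin_speed: with other inputs at their observed values, hardness = spin_speed. Solving for 4 gives spin_speed = 4, within [1, 5].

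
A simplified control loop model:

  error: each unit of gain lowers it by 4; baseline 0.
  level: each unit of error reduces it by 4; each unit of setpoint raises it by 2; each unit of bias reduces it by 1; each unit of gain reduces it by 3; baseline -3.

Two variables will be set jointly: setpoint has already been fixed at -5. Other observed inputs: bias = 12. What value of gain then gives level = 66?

With setpoint held at -5:
Substituting into the level equation gives level = 13*gain - 25.
Solve 13*gain - 25 = 66: gain = (66 + 25) / 13 = 7.

gain = 7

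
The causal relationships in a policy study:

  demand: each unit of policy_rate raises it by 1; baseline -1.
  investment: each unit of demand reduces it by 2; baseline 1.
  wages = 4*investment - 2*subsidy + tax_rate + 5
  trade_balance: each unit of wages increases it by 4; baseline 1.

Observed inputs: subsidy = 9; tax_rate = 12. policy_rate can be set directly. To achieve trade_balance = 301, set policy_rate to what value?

Substituting into the investment equation gives investment = -2*policy_rate + 3.
Substituting into the wages equation gives wages = -8*policy_rate + 11.
Substituting into the trade_balance equation gives trade_balance = -32*policy_rate + 45.
Solve -32*policy_rate + 45 = 301: policy_rate = (301 - 45) / -32 = -8.

policy_rate = -8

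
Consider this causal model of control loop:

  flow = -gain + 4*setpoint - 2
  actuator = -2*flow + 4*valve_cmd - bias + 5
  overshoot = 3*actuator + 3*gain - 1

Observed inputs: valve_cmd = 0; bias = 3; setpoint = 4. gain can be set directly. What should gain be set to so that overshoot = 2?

Substituting into the flow equation gives flow = -gain + 14.
Substituting into the actuator equation gives actuator = 2*gain - 26.
So overshoot = 9*gain - 79.
Solve 9*gain - 79 = 2: gain = (2 + 79) / 9 = 9.

gain = 9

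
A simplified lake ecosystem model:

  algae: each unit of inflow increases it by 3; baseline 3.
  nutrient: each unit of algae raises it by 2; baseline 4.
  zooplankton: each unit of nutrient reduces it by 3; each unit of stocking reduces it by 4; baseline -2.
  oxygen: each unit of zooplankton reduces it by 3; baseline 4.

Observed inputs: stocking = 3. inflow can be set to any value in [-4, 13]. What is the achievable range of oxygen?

-80 to 838

Substituting into the nutrient equation gives nutrient = 6*inflow + 10.
Substituting into the zooplankton equation gives zooplankton = -18*inflow - 44.
oxygen becomes 54*inflow + 136.
Linear in inflow, so extremes are at the endpoints: inflow = -4 gives oxygen = -80; inflow = 13 gives oxygen = 838.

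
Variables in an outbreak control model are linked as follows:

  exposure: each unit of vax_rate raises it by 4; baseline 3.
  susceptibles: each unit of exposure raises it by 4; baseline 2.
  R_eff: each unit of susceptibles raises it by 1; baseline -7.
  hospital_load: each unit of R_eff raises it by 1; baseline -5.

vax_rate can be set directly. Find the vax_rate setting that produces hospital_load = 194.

vax_rate = 12

Substituting into the susceptibles equation gives susceptibles = 16*vax_rate + 14.
Substituting into the R_eff equation gives R_eff = 16*vax_rate + 7.
This gives hospital_load = 16*vax_rate + 2.
Solve 16*vax_rate + 2 = 194: vax_rate = (194 - 2) / 16 = 12.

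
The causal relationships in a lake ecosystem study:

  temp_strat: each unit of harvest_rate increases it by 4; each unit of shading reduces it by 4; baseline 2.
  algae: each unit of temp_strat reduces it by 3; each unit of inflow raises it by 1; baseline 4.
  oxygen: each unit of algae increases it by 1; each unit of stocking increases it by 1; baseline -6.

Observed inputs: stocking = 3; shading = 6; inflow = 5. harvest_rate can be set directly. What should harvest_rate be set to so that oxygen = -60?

harvest_rate = 11

Substituting into the temp_strat equation gives temp_strat = 4*harvest_rate - 22.
This gives algae = -12*harvest_rate + 75.
oxygen becomes -12*harvest_rate + 72.
Solve -12*harvest_rate + 72 = -60: harvest_rate = (-60 - 72) / -12 = 11.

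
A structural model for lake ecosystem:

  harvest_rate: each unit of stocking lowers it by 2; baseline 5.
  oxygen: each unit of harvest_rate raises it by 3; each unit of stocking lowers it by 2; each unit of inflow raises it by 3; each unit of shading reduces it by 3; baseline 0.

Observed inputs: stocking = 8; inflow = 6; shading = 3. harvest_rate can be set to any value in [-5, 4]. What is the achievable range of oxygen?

-22 to 5

Intervening on harvest_rate fixes its value directly, overriding its dependence on stocking.
Substituting into the oxygen equation gives oxygen = 3*harvest_rate - 7.
Linear in harvest_rate, so extremes are at the endpoints: harvest_rate = -5 gives oxygen = -22; harvest_rate = 4 gives oxygen = 5.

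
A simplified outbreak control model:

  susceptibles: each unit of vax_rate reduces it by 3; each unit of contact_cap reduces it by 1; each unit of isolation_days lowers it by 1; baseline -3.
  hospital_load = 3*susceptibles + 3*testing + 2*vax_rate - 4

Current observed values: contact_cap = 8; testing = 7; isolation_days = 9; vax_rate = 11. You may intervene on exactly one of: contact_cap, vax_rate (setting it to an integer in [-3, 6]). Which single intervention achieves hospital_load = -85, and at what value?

Intervening on contact_cap: hospital_load = -3*contact_cap - 96. Reaching -85 requires contact_cap = -11/3, not an integer.
Intervening on vax_rate: with other inputs at their observed values, hospital_load = -7*vax_rate - 43. Solving for -85 gives vax_rate = 6, within [-3, 6].

set vax_rate = 6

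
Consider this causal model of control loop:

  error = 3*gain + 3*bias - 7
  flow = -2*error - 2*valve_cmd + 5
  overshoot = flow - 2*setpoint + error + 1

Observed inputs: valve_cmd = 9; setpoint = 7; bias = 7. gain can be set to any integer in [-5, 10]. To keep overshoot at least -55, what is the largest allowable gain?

Substituting into the error equation gives error = 3*gain + 14.
So flow = -6*gain - 41.
So overshoot = -3*gain - 40.
Require -3*gain - 40 ≥ -55, so gain ≤ 5.
The largest integer in [-5, 10] satisfying this is 5.

gain = 5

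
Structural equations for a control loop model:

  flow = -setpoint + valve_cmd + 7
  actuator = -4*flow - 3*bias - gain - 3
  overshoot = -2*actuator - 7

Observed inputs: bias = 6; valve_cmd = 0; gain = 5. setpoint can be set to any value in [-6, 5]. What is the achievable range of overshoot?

61 to 149

Substituting into the flow equation gives flow = -setpoint + 7.
Substituting into the actuator equation gives actuator = 4*setpoint - 54.
So overshoot = -8*setpoint + 101.
Linear in setpoint, so extremes are at the endpoints: setpoint = -6 gives overshoot = 149; setpoint = 5 gives overshoot = 61.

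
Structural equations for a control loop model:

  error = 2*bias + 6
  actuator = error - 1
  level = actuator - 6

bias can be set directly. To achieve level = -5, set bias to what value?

Substituting into the actuator equation gives actuator = 2*bias + 5.
Substituting into the level equation gives level = 2*bias - 1.
Solve 2*bias - 1 = -5: bias = (-5 + 1) / 2 = -2.

bias = -2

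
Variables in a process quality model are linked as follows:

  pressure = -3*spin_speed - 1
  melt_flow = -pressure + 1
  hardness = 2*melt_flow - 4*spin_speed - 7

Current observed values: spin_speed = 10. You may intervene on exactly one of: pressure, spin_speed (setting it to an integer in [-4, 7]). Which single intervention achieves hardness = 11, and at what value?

set spin_speed = 7

Intervening on pressure: hardness = -2*pressure - 45. Reaching 11 requires pressure = -28, outside [-4, 7].
Intervening on spin_speed: with other inputs at their observed values, hardness = 2*spin_speed - 3. Solving for 11 gives spin_speed = 7, within [-4, 7].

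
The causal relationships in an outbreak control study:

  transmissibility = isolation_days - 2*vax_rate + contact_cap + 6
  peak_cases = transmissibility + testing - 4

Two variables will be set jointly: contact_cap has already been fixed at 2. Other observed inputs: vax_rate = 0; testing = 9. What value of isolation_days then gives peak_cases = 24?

isolation_days = 11

With contact_cap held at 2:
Substituting into the transmissibility equation gives transmissibility = isolation_days + 8.
Substituting into the peak_cases equation gives peak_cases = isolation_days + 13.
Solve isolation_days + 13 = 24: isolation_days = (24 - 13) / 1 = 11.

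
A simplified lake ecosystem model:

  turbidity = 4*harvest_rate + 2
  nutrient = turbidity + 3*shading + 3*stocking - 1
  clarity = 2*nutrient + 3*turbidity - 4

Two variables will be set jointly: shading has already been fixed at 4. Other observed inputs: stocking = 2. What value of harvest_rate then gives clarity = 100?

With shading held at 4:
Substituting into the nutrient equation gives nutrient = 4*harvest_rate + 19.
Substituting into the clarity equation gives clarity = 20*harvest_rate + 40.
Solve 20*harvest_rate + 40 = 100: harvest_rate = (100 - 40) / 20 = 3.

harvest_rate = 3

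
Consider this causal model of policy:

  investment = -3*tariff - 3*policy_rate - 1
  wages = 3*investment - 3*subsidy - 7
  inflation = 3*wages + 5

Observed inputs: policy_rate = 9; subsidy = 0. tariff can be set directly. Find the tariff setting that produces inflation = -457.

tariff = 7

Substituting into the investment equation gives investment = -3*tariff - 28.
Substituting into the wages equation gives wages = -9*tariff - 91.
Substituting into the inflation equation gives inflation = -27*tariff - 268.
Solve -27*tariff - 268 = -457: tariff = (-457 + 268) / -27 = 7.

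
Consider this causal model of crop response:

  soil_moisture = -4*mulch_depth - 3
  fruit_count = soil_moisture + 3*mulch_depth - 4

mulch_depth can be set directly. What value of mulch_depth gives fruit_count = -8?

Substituting into the fruit_count equation gives fruit_count = -mulch_depth - 7.
Solve -mulch_depth - 7 = -8: mulch_depth = (-8 + 7) / -1 = 1.

mulch_depth = 1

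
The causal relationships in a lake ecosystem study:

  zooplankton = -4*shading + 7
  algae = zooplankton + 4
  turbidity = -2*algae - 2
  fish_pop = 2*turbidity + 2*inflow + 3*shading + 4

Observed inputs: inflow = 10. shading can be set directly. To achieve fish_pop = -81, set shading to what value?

Substituting into the algae equation gives algae = -4*shading + 11.
So turbidity = 8*shading - 24.
fish_pop becomes 19*shading - 24.
Solve 19*shading - 24 = -81: shading = (-81 + 24) / 19 = -3.

shading = -3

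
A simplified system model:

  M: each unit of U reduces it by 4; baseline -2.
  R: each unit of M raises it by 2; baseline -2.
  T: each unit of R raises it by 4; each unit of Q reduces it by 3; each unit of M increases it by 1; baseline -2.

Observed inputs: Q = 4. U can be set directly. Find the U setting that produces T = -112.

Substituting into the R equation gives R = -8*U - 6.
So T = -36*U - 40.
Solve -36*U - 40 = -112: U = (-112 + 40) / -36 = 2.

U = 2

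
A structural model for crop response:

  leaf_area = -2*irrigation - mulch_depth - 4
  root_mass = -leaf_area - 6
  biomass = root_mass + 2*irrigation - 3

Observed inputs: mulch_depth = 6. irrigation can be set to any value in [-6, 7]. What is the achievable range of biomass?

-23 to 29

Substituting into the leaf_area equation gives leaf_area = -2*irrigation - 10.
Substituting into the root_mass equation gives root_mass = 2*irrigation + 4.
biomass becomes 4*irrigation + 1.
Linear in irrigation, so extremes are at the endpoints: irrigation = -6 gives biomass = -23; irrigation = 7 gives biomass = 29.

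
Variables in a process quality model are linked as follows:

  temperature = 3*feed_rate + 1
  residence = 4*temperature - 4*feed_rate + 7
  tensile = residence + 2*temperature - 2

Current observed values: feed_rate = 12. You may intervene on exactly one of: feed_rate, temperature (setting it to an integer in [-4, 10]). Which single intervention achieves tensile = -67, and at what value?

set temperature = -4

Intervening on feed_rate: tensile = 14*feed_rate + 11. Reaching -67 requires feed_rate = -39/7, not an integer.
Intervening on temperature: with other inputs at their observed values, tensile = 6*temperature - 43. Solving for -67 gives temperature = -4, within [-4, 10].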